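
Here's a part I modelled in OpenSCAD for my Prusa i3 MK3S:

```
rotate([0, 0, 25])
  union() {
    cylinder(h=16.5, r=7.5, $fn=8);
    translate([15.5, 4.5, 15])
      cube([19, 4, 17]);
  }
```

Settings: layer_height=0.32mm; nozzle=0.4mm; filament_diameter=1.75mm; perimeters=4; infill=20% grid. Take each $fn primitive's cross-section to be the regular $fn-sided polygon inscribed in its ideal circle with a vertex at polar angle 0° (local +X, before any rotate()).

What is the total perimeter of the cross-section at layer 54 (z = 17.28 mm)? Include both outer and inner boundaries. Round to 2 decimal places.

At z = 17.28 mm: the cylinder does not reach this height (z outside [0, 16.5]); the cube at (15.5, 4.5) is present — its section is the full 19×4 rectangle (perimeter 46.00 mm); Taking the union: only the 19×4 cube at (15.5, 4.5) is present, so the union is just that shape — boundary = 46.00 mm; (whole slice rotated 25° about Z — lengths, areas and connectivity unchanged). Overall, the cross-section is a single solid region. Total boundary length (outer) = 46.00 mm.

46.00 mm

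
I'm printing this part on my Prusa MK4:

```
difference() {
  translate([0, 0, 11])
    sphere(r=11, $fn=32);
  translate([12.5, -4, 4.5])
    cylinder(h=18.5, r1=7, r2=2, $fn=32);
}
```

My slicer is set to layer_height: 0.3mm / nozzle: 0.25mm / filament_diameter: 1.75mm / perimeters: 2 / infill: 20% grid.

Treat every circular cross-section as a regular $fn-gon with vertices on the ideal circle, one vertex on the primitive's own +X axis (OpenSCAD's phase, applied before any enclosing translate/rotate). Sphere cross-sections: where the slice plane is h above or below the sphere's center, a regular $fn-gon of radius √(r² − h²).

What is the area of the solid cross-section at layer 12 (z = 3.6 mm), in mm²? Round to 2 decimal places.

206.76 mm²

At z = 3.6 mm: the r=11 sphere contributes a regular 32-gon of circumradius √(11²−7.4²) = 8.139 (area = (32/2)·8.139²·sin(360°/32) = 206.76 mm²); the cone at (12.5, -4) is not intersected at this z (z outside [4.5, 23]); After the difference (first − rest): none of the subtracted shapes is present at this height, so the r=11 sphere is unchanged — area = 206.76 mm². Overall, the cross-section is a single solid region. Net area = 206.76 mm².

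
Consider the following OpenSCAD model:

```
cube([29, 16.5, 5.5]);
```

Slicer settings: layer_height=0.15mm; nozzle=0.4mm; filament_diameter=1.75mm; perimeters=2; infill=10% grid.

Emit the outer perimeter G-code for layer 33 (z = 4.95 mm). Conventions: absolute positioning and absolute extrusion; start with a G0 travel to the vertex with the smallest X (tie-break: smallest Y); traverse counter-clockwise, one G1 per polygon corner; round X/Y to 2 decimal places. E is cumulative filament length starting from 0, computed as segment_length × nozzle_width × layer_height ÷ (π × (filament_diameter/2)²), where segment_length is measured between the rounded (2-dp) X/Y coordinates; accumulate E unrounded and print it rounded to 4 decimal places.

G0 X0.00 Y0.00 Z4.95
G1 X29.00 Y0.00 E0.7234
G1 X29.00 Y16.50 E1.1350
G1 X0.00 Y16.50 E1.8584
G1 X0.00 Y0.00 E2.2700

At z = 4.95 mm: the cube (footprint 29×16.5) is included at this height. The outline is a single polygon with 4 vertices. Extrusion per mm of travel: 0.4 × 0.15 / (π × 0.875²) = 0.024945. Accumulating E over each segment gives final E = 2.2700.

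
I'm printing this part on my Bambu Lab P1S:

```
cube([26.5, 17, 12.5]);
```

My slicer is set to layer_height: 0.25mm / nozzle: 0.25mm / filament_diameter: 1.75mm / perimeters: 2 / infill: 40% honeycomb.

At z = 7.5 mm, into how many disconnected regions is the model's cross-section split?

1

At z = 7.5 mm: the cube is present — its section is the full 26.5×17 rectangle. The result has 1 disconnected region.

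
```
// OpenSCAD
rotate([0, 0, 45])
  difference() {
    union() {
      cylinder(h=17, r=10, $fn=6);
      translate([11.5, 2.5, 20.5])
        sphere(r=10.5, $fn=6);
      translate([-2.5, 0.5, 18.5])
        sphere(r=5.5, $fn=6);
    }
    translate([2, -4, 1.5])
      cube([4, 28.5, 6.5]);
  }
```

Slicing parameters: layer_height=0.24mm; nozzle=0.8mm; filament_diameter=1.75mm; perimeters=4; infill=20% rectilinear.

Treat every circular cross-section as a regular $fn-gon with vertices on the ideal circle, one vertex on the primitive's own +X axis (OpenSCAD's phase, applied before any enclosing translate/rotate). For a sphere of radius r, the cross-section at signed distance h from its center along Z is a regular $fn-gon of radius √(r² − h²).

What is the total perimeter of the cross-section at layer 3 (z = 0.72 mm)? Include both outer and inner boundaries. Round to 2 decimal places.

At z = 0.72 mm: the r=10 cylinder gives a regular 6-gon of circumradius 10 (constant along its height) (perimeter = 2·6·10.000·sin(180°/6) = 60.00 mm); the sphere at (11.5, 2.5) is absent (|z−center|=19.780 > r=10.5); the sphere at (-2.5, 0.5) is absent (|z−center|=17.780 > r=5.5); Merging all regions: only the r=10 cylinder is present, so the union is just that shape — boundary = 60.00 mm; the cube at (2, -4) is absent (z outside [1.5, 8]); Taking the first minus the rest: none of the subtracted shapes is present at this height, so the result so far is unchanged — boundary = 60.00 mm; (rotated 45° about Z; rotation is an isometry so areas/perimeters/island counts are preserved). Overall, the cross-section is a single solid region. Total boundary length (outer) = 60.00 mm.

60.00 mm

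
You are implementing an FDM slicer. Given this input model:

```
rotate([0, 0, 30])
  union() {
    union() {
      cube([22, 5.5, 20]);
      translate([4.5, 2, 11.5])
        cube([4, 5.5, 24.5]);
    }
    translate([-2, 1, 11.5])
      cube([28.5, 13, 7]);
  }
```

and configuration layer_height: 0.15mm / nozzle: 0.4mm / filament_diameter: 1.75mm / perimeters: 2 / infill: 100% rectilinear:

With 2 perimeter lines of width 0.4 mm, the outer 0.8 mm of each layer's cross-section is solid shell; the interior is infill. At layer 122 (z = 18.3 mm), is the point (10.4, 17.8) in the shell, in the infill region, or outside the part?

At z = 18.3 mm: the 22×5.5 cube contributes its full rectangle; the cube at (4.5, 2) (footprint 4×5.5) is included at this height; Taking the union: the regions partially overlap (shared area 14.00 mm²), so overlapping operands fuse into one piece — 1 connected region; the 28.5×13 cube at (-2, 1) contributes its full rectangle; Combining (union): the regions partially overlap (shared area 107.00 mm²), so overlapping operands fuse into one piece — 1 connected region; (whole slice rotated 30° about Z — lengths, areas and connectivity unchanged). Overall, the cross-section is a single solid region. Undo the 30° rotation: the query point maps to (17.907, 10.215) in the un-rotated model frame. The nearest boundary edge runs (-2.00, 14.00)→(26.50, 14.00); distance from the point to it = 3.78 mm. The point is inside the cross-section and 3.78 mm from the nearest boundary — more than the 0.8 mm shell width (2 × 0.4), so it's in the infill interior.

infill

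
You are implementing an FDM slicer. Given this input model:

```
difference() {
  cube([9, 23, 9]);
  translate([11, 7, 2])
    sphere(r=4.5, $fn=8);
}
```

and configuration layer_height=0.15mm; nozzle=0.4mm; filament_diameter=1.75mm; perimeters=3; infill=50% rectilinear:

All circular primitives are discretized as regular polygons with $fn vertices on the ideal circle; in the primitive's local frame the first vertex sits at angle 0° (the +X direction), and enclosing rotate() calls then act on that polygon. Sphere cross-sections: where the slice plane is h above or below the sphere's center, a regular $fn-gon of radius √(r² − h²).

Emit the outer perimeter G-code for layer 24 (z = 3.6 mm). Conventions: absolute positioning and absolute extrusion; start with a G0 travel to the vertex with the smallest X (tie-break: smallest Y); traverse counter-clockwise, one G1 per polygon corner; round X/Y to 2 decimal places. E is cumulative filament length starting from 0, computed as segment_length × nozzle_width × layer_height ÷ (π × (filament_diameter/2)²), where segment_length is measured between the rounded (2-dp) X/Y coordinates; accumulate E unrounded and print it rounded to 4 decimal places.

G0 X0.00 Y0.00 Z3.60
G1 X9.00 Y0.00 E0.2245
G1 X9.00 Y3.62 E0.3148
G1 X8.03 Y4.03 E0.3411
G1 X6.79 Y7.00 E0.4214
G1 X8.03 Y9.97 E0.5016
G1 X9.00 Y10.38 E0.5279
G1 X9.00 Y23.00 E0.8427
G1 X0.00 Y23.00 E1.0672
G1 X0.00 Y0.00 E1.6410

At z = 3.6 mm: the cube is present — its section is the full 9×23 rectangle; the r=4.5 sphere at (11, 7) contributes a regular 8-gon of circumradius √(4.5²−1.6²) = 4.206; Subtracting the remaining from the first: starting from the 9×23 cube, the r=4.5 sphere at (11, 7) partially overlaps it — only the 9.85 mm² overlap (of its 50.03 mm²) is removed, clipping the outline — 1 connected region. The outline is a single polygon with 9 vertices. Extrusion per mm of travel: 0.4 × 0.15 / (π × 0.875²) = 0.024945. Accumulating E over each segment gives final E = 1.6410.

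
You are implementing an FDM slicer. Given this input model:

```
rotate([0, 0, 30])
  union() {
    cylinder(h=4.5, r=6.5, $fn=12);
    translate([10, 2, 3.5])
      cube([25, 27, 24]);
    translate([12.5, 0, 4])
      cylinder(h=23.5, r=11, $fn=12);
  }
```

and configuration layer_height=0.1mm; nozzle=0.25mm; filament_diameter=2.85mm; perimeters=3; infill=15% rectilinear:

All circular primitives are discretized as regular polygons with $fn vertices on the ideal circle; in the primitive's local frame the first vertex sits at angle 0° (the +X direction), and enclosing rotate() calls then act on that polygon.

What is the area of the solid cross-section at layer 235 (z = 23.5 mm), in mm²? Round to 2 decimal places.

At z = 23.5 mm: the cylinder does not reach this height (z outside [0, 4.5]); the cube at (10, 2) (footprint 25×27) is included at this height (area 675.00 mm²); the r=11 cylinder at (12.5, 0) gives a regular 12-gon of circumradius 11 (constant along its height) (area = (12/2)·11.000²·sin(360°/12) = 363.00 mm²); Combining (union): the regions partially overlap — summed areas 1038.00 mm² minus the doubly-counted overlap 90.95 mm² gives 947.05 mm² — area = 947.05 mm²; (rotated 30° about Z; rotation is an isometry so areas/perimeters/island counts are preserved). Overall, the cross-section is a single solid region. Net area = 947.05 mm².

947.05 mm²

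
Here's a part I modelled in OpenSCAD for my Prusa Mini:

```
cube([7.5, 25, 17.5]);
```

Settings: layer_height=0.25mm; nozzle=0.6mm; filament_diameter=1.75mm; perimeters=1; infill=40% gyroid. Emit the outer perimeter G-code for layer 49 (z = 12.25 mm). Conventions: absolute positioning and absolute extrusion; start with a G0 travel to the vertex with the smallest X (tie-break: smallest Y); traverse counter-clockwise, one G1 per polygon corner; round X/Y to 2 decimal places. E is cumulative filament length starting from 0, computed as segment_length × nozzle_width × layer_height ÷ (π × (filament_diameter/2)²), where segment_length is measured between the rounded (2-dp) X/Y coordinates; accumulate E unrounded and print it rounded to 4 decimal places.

G0 X0.00 Y0.00 Z12.25
G1 X7.50 Y0.00 E0.4677
G1 X7.50 Y25.00 E2.0268
G1 X0.00 Y25.00 E2.4945
G1 X0.00 Y0.00 E4.0536

At z = 12.25 mm: the 7.5×25 cube contributes its full rectangle. The outline is a single polygon with 4 vertices. Extrusion per mm of travel: 0.6 × 0.25 / (π × 0.875²) = 0.062363. Accumulating E over each segment gives final E = 4.0536.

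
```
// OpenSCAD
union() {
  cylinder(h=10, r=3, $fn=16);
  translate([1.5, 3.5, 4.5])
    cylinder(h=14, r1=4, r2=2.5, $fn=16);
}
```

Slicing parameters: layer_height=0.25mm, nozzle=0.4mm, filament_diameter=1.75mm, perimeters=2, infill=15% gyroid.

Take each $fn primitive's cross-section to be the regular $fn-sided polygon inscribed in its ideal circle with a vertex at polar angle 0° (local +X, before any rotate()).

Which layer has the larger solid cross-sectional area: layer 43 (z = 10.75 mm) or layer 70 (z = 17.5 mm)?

Layer 43 (z = 10.75): the cylinder is absent (z outside [0, 10]); the cone at (1.5, 3.5) contributes a regular 16-gon of circumradius 3.330 (interpolated between r1=4 and r2=2.5 at t=0.446) (area = (16/2)·3.330²·sin(360°/16) = 33.96 mm²); Merging all regions: only the cone at (1.5, 3.5) is present, so the union is just that shape — area = 33.96 mm². So its area = 33.96 mm². Layer 70 (z = 17.5): the cylinder is not intersected at this z (z outside [0, 10]); the cone at (1.5, 3.5) contributes a regular 16-gon of circumradius 2.607 (interpolated between r1=4 and r2=2.5 at t=0.929) (area = (16/2)·2.607²·sin(360°/16) = 20.81 mm²); Combining (union): only the cone at (1.5, 3.5) is present, so the union is just that shape — area = 20.81 mm². So its area = 20.81 mm². Layer 43 is larger (33.96 vs 20.81 mm²).

layer 43 (z = 10.75 mm)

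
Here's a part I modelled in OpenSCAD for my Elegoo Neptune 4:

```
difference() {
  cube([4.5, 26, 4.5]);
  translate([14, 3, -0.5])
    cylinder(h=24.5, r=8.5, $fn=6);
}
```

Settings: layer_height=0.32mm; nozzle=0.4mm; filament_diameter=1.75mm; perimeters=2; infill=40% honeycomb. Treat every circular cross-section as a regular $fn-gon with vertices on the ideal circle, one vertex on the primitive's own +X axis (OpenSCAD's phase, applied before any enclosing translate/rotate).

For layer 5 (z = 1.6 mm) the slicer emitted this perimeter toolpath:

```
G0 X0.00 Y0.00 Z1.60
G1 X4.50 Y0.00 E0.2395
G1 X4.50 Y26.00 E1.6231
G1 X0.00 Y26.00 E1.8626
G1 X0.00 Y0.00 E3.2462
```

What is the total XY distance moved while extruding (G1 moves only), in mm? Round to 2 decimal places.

61.00 mm

Sum the Euclidean lengths of each G1 segment: total = 61.00 mm.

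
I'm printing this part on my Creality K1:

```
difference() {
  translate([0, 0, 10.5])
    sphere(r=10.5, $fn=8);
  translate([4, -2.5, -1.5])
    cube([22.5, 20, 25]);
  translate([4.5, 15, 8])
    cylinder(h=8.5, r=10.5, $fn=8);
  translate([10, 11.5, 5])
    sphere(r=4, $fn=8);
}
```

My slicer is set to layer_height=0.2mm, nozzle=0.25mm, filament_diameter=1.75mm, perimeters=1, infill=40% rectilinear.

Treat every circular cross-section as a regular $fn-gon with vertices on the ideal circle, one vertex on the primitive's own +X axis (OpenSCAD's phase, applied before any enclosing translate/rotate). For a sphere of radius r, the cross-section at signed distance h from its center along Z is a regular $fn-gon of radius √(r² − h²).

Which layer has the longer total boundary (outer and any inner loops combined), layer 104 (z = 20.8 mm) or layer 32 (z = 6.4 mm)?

Layer 104 (z = 20.8): the sphere: section is a regular 8-gon, circumradius = √(r²−h²) = √(10.5²−10.3²) = 2.040 (perimeter = 2·8·2.040·sin(180°/8) = 12.49 mm); the 22.5×20 cube at (4, -2.5) contributes its full rectangle (perimeter 85.00 mm); the cylinder at (4.5, 15) is absent (z outside [8, 16.5]); the sphere at (10, 11.5) does not reach this height (|z−center|=15.800 > r=4); Taking the first minus the rest: starting from the r=10.5 sphere, the 22.5×20 cube at (4, -2.5) misses the remaining region (no effect) — boundary = 12.49 mm. So its perimeter = 12.49 mm. Layer 32 (z = 6.4): the sphere: section is a regular 8-gon, circumradius = √(r²−h²) = √(10.5²−4.1²) = 9.666 (perimeter = 2·8·9.666·sin(180°/8) = 59.19 mm); the cube at (4, -2.5) is present — its section is the full 22.5×20 rectangle (perimeter 85.00 mm); the cylinder at (4.5, 15) is absent (z outside [8, 16.5]); the sphere at (10, 11.5): section is a regular 8-gon, circumradius = √(r²−h²) = √(4²−1.4²) = 3.747 (perimeter = 2·8·3.747·sin(180°/8) = 22.94 mm); Taking the first minus the rest: starting from the r=10.5 sphere, the 22.5×20 cube at (4, -2.5) partially overlaps it — only the 43.59 mm² overlap (of its 450.00 mm²) is removed, clipping the outline; the r=4 sphere at (10, 11.5) misses the remaining region (no effect) — boundary = 61.15 mm. So its perimeter = 61.15 mm. Layer 32 is larger (61.15 vs 12.49 mm).

layer 32 (z = 6.4 mm)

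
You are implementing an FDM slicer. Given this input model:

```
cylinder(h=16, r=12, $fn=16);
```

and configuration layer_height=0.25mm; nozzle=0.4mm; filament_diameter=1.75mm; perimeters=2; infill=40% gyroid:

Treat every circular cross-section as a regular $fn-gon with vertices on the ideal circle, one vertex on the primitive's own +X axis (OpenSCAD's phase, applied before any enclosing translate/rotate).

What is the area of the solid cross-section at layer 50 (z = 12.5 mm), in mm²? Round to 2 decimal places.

440.85 mm²

At z = 12.5 mm: the cylinder: section is a regular 16-gon, circumradius r=12 (area = (16/2)·12.000²·sin(360°/16) = 440.85 mm²). Overall, the cross-section is a single solid region. Net area = 440.85 mm².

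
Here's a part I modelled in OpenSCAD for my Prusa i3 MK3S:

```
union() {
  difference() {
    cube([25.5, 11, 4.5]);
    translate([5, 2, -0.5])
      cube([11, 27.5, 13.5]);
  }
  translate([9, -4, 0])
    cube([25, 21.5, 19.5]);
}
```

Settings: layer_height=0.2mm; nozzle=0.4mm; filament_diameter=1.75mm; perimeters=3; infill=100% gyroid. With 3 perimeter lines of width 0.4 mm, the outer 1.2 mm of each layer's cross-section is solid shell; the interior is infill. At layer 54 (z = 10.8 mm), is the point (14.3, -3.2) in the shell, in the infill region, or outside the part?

shell

At z = 10.8 mm: the cube does not reach this height (z outside [0, 4.5]); the 11×27.5 cube at (5, 2) contributes its full rectangle; Taking the first minus the rest: the first operand is absent here, so nothing remains; the cube at (9, -4) is present — its section is the full 25×21.5 rectangle; Combining (union): only the 25×21.5 cube at (9, -4) is present, so the union is just that shape — 1 connected region. Overall, the cross-section is a single solid region. The nearest boundary edge runs (9.00, -4.00)→(34.00, -4.00); distance from the point to it = 0.80 mm. The point is inside the cross-section, 0.80 mm from the nearest boundary — within the 1.2 mm shell band (3 × 0.4).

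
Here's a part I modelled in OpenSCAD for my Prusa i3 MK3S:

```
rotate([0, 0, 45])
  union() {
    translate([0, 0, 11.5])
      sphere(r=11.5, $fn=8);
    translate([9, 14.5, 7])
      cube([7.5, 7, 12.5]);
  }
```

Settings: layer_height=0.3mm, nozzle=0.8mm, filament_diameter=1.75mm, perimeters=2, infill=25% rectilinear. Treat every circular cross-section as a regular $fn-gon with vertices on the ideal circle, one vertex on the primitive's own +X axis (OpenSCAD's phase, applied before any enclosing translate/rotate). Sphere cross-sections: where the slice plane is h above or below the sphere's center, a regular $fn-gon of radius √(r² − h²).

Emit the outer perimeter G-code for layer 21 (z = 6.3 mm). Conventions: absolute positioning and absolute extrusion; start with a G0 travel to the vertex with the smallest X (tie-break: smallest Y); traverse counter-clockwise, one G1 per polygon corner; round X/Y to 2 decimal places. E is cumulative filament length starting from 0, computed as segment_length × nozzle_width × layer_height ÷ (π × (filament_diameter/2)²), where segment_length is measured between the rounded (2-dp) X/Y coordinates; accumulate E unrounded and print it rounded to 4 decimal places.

G0 X-10.26 Y0.00 Z6.30
G1 X-7.25 Y-7.25 E0.7833
G1 X0.00 Y-10.26 E1.5666
G1 X7.25 Y-7.25 E2.3498
G1 X10.26 Y0.00 E3.1331
G1 X7.25 Y7.25 E3.9164
G1 X0.00 Y10.26 E4.6997
G1 X-7.25 Y7.25 E5.4829
G1 X-10.26 Y0.00 E6.2662

At z = 6.3 mm: the r=11.5 sphere slices to a regular 8-gon of circumradius 10.257 (√(r²−h²) with h=5.2 from center); the cube at (9, 14.5) is not intersected at this z (z outside [7, 19.5]); Combining (union): only the r=11.5 sphere is present, so the union is just that shape — 1 connected region; (whole slice rotated 45° about Z — lengths, areas and connectivity unchanged). The outline is a single polygon with 8 vertices. Extrusion per mm of travel: 0.8 × 0.3 / (π × 0.875²) = 0.099780. Accumulating E over each segment gives final E = 6.2662.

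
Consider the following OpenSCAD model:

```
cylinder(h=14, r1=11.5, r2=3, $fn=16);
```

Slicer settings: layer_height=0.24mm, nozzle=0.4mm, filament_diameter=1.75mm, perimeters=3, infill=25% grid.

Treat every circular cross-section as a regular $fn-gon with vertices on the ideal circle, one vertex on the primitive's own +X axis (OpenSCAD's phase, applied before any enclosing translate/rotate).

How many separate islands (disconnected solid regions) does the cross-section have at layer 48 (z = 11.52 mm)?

1

At z = 11.52 mm: the cone contributes a regular 16-gon of circumradius 4.506 (interpolated between r1=11.5 and r2=3 at t=0.823). Overall, the cross-section is a single solid region. Island count = 1.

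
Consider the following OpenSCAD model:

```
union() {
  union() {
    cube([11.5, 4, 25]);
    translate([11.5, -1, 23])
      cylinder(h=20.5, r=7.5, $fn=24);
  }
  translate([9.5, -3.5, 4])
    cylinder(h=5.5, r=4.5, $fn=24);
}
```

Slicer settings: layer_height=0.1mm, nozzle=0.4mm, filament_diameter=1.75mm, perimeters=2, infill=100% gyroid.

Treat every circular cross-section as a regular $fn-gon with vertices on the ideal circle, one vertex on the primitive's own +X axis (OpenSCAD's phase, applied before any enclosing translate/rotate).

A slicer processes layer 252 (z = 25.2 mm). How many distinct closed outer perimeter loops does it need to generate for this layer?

At z = 25.2 mm: the cube is not intersected at this z (z outside [0, 25]); the r=7.5 cylinder at (11.5, -1) gives a regular 24-gon of circumradius 7.5 (constant along its height); Merging all regions: only the r=7.5 cylinder at (11.5, -1) is present, so the union is just that shape — 1 connected region; the cylinder at (9.5, -3.5) is absent (z outside [4, 9.5]); Taking the union: only the result so far is present, so the union is just that shape — 1 connected region. The result has 1 disconnected region.

1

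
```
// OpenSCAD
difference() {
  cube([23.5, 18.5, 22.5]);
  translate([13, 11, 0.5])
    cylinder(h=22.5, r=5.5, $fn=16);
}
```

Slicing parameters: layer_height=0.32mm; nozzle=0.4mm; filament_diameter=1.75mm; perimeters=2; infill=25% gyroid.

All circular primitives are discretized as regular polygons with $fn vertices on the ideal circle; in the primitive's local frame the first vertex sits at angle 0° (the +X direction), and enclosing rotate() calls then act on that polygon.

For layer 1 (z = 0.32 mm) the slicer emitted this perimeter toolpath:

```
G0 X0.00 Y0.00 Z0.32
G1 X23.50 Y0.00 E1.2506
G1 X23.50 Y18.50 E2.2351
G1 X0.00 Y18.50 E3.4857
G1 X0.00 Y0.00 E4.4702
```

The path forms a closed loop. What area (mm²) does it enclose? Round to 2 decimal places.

Apply the shoelace formula to the sequence of (X, Y) vertices; enclosed area = 434.75 mm².

434.75 mm²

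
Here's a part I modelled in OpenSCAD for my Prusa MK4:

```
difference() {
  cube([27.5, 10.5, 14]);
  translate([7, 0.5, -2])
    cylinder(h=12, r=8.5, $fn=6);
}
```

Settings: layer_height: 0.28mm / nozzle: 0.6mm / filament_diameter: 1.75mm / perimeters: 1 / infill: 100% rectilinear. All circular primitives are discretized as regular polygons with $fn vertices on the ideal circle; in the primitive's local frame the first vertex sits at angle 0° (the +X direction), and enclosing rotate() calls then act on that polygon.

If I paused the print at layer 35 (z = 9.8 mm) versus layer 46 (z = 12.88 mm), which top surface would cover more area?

layer 46 (z = 12.88 mm)

Layer 35 (z = 9.8): the cube is present — its section is the full 27.5×10.5 rectangle (area 288.75 mm²); the r=8.5 cylinder at (7, 0.5) contributes a regular 6-gon of circumradius 8.5 (area = (6/2)·8.500²·sin(360°/6) = 187.71 mm²); Taking the first minus the rest: starting from the 27.5×10.5 cube (288.75 mm²), the r=8.5 cylinder at (7, 0.5) partially overlaps it — only the 99.58 mm² overlap (of its 187.71 mm²) is removed, clipping the outline — area = 189.17 mm². So its area = 189.17 mm². Layer 46 (z = 12.88): the cube (footprint 27.5×10.5) is included at this height (area 288.75 mm²); the cylinder at (7, 0.5) is absent (z outside [-2, 10]); After the difference (first − rest): none of the subtracted shapes is present at this height, so the 27.5×10.5 cube is unchanged — area = 288.75 mm². So its area = 288.75 mm². Layer 46 is larger (288.75 vs 189.17 mm²).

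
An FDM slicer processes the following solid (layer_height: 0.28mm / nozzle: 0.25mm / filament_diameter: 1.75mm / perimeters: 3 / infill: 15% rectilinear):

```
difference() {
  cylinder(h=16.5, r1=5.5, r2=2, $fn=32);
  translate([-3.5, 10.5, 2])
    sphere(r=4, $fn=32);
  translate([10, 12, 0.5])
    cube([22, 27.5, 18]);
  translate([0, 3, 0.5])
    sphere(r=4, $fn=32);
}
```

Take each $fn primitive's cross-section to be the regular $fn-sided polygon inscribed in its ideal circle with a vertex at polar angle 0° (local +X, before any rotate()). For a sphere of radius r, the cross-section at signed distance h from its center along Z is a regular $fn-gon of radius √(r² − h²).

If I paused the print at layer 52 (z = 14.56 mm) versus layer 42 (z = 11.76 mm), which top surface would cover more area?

layer 42 (z = 11.76 mm)

Layer 52 (z = 14.56): the cone contributes a regular 32-gon of circumradius 2.412 (interpolated between r1=5.5 and r2=2 at t=0.882) (area = (32/2)·2.412²·sin(360°/32) = 18.15 mm²); the sphere at (-3.5, 10.5) does not reach this height (|z−center|=12.560 > r=4); the cube at (10, 12) is present — its section is the full 22×27.5 rectangle (area 605.00 mm²); the sphere at (0, 3) is not intersected at this z (|z−center|=14.060 > r=4); Subtracting the remaining from the first: starting from the cone (18.15 mm²), the 22×27.5 cube at (10, 12) misses the remaining region (no effect) — area = 18.15 mm². So its area = 18.15 mm². Layer 42 (z = 11.76): the cone (r1=5.5→r2=2) has section circumradius 3.005 here — a regular 32-gon (area = (32/2)·3.005²·sin(360°/32) = 28.20 mm²); the sphere at (-3.5, 10.5) is absent (|z−center|=9.760 > r=4); the cube at (10, 12) is present — its section is the full 22×27.5 rectangle (area 605.00 mm²); the sphere at (0, 3) is absent (|z−center|=11.260 > r=4); After the difference (first − rest): starting from the cone (28.20 mm²), the 22×27.5 cube at (10, 12) misses the remaining region (no effect) — area = 28.20 mm². So its area = 28.20 mm². Layer 42 is larger (28.20 vs 18.15 mm²).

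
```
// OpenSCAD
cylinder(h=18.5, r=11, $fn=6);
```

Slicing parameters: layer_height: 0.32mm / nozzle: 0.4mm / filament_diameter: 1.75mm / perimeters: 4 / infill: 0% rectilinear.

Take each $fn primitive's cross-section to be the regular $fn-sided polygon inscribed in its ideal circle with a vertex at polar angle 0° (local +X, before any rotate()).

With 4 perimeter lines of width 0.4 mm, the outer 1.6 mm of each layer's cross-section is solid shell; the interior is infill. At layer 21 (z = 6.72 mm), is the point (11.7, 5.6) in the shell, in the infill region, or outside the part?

At z = 6.72 mm: the r=11 cylinder contributes a regular 6-gon of circumradius 11. Overall, the cross-section is a single solid region. The nearest boundary edge runs (11.00, 0.00)→(5.50, 9.53); distance from the point to it = 3.41 mm. The point is not inside any of the regions above, so it lies outside the cross-section (3.41 mm from the nearest boundary).

outside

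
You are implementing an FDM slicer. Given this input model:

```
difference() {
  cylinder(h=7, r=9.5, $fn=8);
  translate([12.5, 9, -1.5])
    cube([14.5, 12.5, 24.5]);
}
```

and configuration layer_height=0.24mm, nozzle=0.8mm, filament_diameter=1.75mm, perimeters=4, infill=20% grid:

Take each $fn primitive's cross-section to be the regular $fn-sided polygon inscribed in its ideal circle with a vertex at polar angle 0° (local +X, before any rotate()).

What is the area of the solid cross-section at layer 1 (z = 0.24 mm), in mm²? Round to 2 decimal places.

255.27 mm²

At z = 0.24 mm: the cylinder: section is a regular 8-gon, circumradius r=9.5 (area = (8/2)·9.500²·sin(360°/8) = 255.27 mm²); the cube at (12.5, 9) is present — its section is the full 14.5×12.5 rectangle (area 181.25 mm²); After the difference (first − rest): starting from the r=9.5 cylinder (255.27 mm²), the 14.5×12.5 cube at (12.5, 9) misses the remaining region (no effect) — area = 255.27 mm². Overall, the cross-section is a single solid region. Net area = 255.27 mm².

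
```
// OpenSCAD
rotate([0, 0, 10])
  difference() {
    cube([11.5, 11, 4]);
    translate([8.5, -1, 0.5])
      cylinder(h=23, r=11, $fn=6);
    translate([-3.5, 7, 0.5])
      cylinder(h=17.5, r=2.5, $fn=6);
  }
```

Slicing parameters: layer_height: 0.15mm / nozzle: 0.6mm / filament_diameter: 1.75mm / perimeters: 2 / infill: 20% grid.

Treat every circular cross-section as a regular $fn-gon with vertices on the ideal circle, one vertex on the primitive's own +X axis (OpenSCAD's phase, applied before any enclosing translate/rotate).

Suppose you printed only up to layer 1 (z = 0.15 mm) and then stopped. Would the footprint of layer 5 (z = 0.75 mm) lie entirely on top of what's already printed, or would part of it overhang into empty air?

entirely on top

Compare the two slices. At z = 0.15: the 11.5×11 cube contributes its full rectangle (area 126.50 mm²); the cylinder at (8.5, -1) is absent (z outside [0.5, 23.5]); the cylinder at (-3.5, 7) is not intersected at this z (z outside [0.5, 18]); Taking the first minus the rest: none of the subtracted shapes is present at this height, so the 11.5×11 cube is unchanged — area = 126.50 mm²; (rotated 10° about Z; rotation is an isometry so areas/perimeters/island counts are preserved). At z = 0.75: the cube is present — its section is the full 11.5×11 rectangle (area 126.50 mm²); the cylinder at (8.5, -1): section is a regular 6-gon, circumradius r=11 (area = (6/2)·11.000²·sin(360°/6) = 314.37 mm²); the r=2.5 cylinder at (-3.5, 7) gives a regular 6-gon of circumradius 2.5 (constant along its height) (area = (6/2)·2.500²·sin(360°/6) = 16.24 mm²); After the difference (first − rest): starting from the 11.5×11 cube (126.50 mm²), the r=11 cylinder at (8.5, -1) partially overlaps it — only the 90.26 mm² overlap (of its 314.37 mm²) is removed, clipping the outline; the r=2.5 cylinder at (-3.5, 7) misses the remaining region (no effect) — area = 36.24 mm²; (rotated 10° about Z; rotation is an isometry so areas/perimeters/island counts are preserved). Checking containment: the cross-section at z = 0.75 is a subset of the cross-section at z = 0.15.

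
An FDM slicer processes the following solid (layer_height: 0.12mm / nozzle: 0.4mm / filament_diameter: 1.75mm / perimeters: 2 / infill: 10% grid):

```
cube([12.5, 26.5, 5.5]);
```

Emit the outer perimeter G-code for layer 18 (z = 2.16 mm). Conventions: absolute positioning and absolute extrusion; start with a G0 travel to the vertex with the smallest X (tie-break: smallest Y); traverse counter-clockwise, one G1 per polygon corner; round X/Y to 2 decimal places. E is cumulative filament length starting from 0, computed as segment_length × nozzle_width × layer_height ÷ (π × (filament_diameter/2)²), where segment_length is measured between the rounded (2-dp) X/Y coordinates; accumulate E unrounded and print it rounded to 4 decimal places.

At z = 2.16 mm: the cube (footprint 12.5×26.5) is included at this height. The outline is a single polygon with 4 vertices. Extrusion per mm of travel: 0.4 × 0.12 / (π × 0.875²) = 0.019956. Accumulating E over each segment gives final E = 1.5566.

G0 X0.00 Y0.00 Z2.16
G1 X12.50 Y0.00 E0.2495
G1 X12.50 Y26.50 E0.7783
G1 X0.00 Y26.50 E1.0277
G1 X0.00 Y0.00 E1.5566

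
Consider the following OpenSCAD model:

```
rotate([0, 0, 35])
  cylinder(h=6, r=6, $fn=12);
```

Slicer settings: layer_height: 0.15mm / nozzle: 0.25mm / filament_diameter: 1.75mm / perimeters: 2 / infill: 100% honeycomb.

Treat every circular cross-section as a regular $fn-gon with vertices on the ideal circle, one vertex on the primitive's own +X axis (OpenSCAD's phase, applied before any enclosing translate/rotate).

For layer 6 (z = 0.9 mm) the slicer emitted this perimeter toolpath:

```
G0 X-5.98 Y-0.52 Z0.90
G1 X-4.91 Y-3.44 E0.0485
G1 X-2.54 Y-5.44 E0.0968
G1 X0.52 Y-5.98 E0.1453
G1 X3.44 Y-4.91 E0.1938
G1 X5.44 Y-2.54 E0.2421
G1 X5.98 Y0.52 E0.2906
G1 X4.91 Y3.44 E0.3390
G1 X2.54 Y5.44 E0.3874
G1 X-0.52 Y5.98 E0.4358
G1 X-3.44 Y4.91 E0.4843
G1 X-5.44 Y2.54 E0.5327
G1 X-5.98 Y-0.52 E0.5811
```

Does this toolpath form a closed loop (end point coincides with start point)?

Start point (G0): (-5.98, -0.52). End point (last G1): the path returns to the start — closed.

yes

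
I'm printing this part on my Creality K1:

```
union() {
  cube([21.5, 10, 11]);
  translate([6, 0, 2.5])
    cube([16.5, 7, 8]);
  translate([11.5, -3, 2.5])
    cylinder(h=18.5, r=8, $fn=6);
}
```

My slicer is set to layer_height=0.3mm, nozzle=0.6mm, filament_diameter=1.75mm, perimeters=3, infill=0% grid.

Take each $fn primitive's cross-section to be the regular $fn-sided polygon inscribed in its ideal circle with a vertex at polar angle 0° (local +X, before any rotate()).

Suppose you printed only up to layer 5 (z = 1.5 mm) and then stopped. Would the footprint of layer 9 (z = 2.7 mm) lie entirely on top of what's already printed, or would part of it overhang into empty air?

part overhangs

Compare the two slices. At z = 1.5: the 21.5×10 cube contributes its full rectangle (area 215.00 mm²); the cube at (6, 0) does not reach this height (z outside [2.5, 10.5]); the cylinder at (11.5, -3) does not reach this height (z outside [2.5, 21]); Merging all regions: only the 21.5×10 cube is present, so the union is just that shape — area = 215.00 mm². At z = 2.7: the cube is present — its section is the full 21.5×10 rectangle (area 215.00 mm²); the cube at (6, 0) is present — its section is the full 16.5×7 rectangle (area 115.50 mm²); the r=8 cylinder at (11.5, -3) gives a regular 6-gon of circumradius 8 (constant along its height) (area = (6/2)·8.000²·sin(360°/6) = 166.28 mm²); Merging all regions: the regions partially overlap — summed areas 496.78 mm² minus the doubly-counted overlap 148.83 mm² gives 347.94 mm² — area = 347.94 mm². Checking containment: at z = 2.7 the cross-section extends beyond the z = 1.5 cross-section by about 132.94 mm².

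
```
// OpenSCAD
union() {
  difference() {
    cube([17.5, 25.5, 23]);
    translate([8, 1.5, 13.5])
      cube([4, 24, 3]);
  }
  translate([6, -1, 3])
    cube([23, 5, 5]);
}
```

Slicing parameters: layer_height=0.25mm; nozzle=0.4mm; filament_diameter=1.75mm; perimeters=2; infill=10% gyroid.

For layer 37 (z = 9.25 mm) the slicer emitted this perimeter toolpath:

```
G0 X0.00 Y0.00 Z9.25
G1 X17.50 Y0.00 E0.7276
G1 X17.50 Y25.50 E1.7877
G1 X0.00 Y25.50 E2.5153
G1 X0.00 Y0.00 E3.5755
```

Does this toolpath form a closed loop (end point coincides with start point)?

yes

Start point (G0): (0.00, 0.00). End point (last G1): the path returns to the start — closed.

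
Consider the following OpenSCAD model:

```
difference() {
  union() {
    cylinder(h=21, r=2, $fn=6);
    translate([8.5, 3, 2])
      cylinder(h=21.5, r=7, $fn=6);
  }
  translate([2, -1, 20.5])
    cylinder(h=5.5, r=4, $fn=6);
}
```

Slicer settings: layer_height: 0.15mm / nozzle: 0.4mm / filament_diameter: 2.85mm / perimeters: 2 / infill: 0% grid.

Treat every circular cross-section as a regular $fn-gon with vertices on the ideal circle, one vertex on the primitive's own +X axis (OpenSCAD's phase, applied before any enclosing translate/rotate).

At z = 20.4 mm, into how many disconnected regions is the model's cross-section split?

2

At z = 20.4 mm: the cylinder: section is a regular 6-gon, circumradius r=2; the cylinder at (8.5, 3): section is a regular 6-gon, circumradius r=7; Combining (union): the 2 present regions are separate (no shared area or edge), so areas and boundary lengths simply add and each stays a separate island — 2 connected regions; the cylinder at (2, -1) does not reach this height (z outside [20.5, 26]); After the difference (first − rest): none of the subtracted shapes is present at this height, so that combined region is unchanged — 2 connected regions. The result has 2 disconnected regions.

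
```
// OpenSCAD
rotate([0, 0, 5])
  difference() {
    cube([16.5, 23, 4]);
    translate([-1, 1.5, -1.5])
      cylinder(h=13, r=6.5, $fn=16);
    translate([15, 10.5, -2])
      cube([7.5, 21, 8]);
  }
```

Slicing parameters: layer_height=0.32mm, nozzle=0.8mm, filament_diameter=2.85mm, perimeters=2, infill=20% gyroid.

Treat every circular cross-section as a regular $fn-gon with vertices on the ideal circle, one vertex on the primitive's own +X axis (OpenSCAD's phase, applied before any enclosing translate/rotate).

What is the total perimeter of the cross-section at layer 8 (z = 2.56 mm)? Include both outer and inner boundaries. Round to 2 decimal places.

76.65 mm

At z = 2.56 mm: the cube (footprint 16.5×23) is included at this height (perimeter 79.00 mm); the r=6.5 cylinder at (-1, 1.5) gives a regular 16-gon of circumradius 6.5 (constant along its height) (perimeter = 2·16·6.500·sin(180°/16) = 40.58 mm); the 7.5×21 cube at (15, 10.5) contributes its full rectangle (perimeter 57.00 mm); Taking the first minus the rest: starting from the 16.5×23 cube, the r=6.5 cylinder at (-1, 1.5) partially overlaps it — only the 33.96 mm² overlap (of its 129.35 mm²) is removed, clipping the outline; the 7.5×21 cube at (15, 10.5) partially overlaps it — only the 18.75 mm² overlap (of its 157.50 mm²) is removed, clipping the outline — boundary = 76.65 mm; (rotated 5° about Z; rotation is an isometry so areas/perimeters/island counts are preserved). Overall, the cross-section is a single solid region. Total boundary length (outer) = 76.65 mm.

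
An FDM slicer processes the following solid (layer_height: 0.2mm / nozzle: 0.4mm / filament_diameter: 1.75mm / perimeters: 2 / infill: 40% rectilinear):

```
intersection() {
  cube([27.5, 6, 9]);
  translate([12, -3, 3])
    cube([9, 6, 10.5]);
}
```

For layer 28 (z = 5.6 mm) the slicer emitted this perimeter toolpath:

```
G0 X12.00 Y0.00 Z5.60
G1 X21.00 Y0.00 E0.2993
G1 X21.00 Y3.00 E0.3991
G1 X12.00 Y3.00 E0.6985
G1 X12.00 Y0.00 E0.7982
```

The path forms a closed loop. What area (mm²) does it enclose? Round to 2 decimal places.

27.00 mm²

Apply the shoelace formula to the sequence of (X, Y) vertices; enclosed area = 27.00 mm².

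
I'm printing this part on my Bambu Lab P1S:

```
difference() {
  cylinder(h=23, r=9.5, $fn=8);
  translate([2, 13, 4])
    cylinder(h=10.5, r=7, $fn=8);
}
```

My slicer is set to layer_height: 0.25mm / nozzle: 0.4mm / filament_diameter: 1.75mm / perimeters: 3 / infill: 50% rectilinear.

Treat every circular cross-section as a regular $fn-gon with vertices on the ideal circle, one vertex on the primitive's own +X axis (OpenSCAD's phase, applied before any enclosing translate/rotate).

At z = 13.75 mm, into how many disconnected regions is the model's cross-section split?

1

At z = 13.75 mm: the cylinder: section is a regular 8-gon, circumradius r=9.5; the r=7 cylinder at (2, 13) gives a regular 8-gon of circumradius 7 (constant along its height); Taking the first minus the rest: starting from the r=9.5 cylinder, the r=7 cylinder at (2, 13) partially overlaps it — only the 13.94 mm² overlap (of its 138.59 mm²) is removed, clipping the outline — 1 connected region. The result has 1 disconnected region.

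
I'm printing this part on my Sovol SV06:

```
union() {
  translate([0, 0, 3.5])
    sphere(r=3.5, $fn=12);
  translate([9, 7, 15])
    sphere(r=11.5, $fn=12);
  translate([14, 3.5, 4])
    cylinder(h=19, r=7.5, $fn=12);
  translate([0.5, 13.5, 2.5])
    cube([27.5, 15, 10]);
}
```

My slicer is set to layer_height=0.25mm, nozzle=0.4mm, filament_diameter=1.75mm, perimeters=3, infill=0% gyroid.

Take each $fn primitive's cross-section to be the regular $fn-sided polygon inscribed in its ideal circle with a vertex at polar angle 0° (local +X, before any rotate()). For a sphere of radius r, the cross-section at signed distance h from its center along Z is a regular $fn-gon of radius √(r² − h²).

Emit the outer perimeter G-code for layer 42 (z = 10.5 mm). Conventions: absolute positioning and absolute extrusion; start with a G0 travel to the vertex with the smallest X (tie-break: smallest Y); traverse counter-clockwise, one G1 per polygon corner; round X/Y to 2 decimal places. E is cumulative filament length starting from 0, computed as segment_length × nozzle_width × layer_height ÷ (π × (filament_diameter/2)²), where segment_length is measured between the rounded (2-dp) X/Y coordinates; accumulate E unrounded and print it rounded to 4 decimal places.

At z = 10.5 mm: the sphere is not intersected at this z (|z−center|=7.000 > r=3.5); the sphere at (9, 7): section is a regular 12-gon, circumradius = √(r²−h²) = √(11.5²−4.5²) = 10.583; the r=7.5 cylinder at (14, 3.5) gives a regular 12-gon of circumradius 7.5 (constant along its height); the cube at (0.5, 13.5) is present — its section is the full 27.5×15 rectangle; Taking the union: the regions partially overlap (shared area 175.42 mm²), so overlapping operands fuse into one piece — 1 connected region. The outline is a single polygon with 19 vertices. Extrusion per mm of travel: 0.4 × 0.25 / (π × 0.875²) = 0.041575. Accumulating E over each segment gives final E = 5.0243.

G0 X-1.58 Y7.00 Z10.50
G1 X-0.17 Y1.71 E0.2276
G1 X3.71 Y-2.17 E0.4557
G1 X9.00 Y-3.58 E0.6834
G1 X10.72 Y-3.12 E0.7574
G1 X14.00 Y-4.00 E0.8986
G1 X17.75 Y-3.00 E1.0599
G1 X20.50 Y-0.25 E1.2216
G1 X21.50 Y3.50 E1.3830
G1 X20.50 Y7.25 E1.5443
G1 X19.16 Y8.59 E1.6231
G1 X18.17 Y12.29 E1.7823
G1 X16.96 Y13.50 E1.8535
G1 X28.00 Y13.50 E2.3125
G1 X28.00 Y28.50 E2.9361
G1 X0.50 Y28.50 E4.0794
G1 X0.50 Y13.50 E4.7030
G1 X1.04 Y13.50 E4.7255
G1 X-0.17 Y12.29 E4.7966
G1 X-1.58 Y7.00 E5.0243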